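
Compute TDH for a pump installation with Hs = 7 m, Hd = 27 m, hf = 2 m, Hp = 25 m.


TDH = Hs + Hd + hf + Hp = 7 + 27 + 2 + 25 = 61

61 m


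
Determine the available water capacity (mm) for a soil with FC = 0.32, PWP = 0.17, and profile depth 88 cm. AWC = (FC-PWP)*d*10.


AWC = (FC - PWP) * d * 10
AWC = (0.32 - 0.17) * 88 * 10
AWC = 0.1500 * 88 * 10

132.0000 mm


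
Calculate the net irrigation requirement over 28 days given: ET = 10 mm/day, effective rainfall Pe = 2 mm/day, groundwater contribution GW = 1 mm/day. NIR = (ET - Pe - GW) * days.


Daily deficit = ET - Pe - GW = 10 - 2 - 1 = 7 mm/day
NIR = 7 * 28 = 196 mm

196.0000 mm


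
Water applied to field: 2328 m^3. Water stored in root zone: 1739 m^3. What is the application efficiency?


Ea = V_root / V_field * 100 = 1739 / 2328 * 100 = 74.6993%

74.6993 %


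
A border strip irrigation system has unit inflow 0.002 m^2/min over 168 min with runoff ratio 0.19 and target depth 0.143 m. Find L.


L = q*t/((1+r)*Z)
L = 0.002*168/((1+0.19)*0.143)
L = 0.336/0.17017

1.9745 m


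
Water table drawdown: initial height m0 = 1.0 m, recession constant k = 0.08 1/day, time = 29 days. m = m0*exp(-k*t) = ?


m = m0 * exp(-k*t)
m = 1.0 * exp(-0.08 * 29)
m = 1.0 * exp(-2.3200)

0.0983 m


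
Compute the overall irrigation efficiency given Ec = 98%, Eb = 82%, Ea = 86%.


Ec = 0.98, Eb = 0.82, Ea = 0.86
E = 0.98 * 0.82 * 0.86 * 100 = 69.1096%

69.1096 %


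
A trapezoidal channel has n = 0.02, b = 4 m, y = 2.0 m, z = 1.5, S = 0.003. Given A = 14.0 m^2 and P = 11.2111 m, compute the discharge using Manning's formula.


R = A/P = 14.0/11.2111 = 1.248762
Q = (1/0.02) * 14.0 * 1.248762^(2/3) * 0.003^0.5

44.4609 m^3/s


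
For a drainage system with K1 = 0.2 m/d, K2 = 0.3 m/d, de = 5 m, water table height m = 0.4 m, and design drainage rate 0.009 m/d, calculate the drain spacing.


S^2 = 8*K2*de*m/q + 4*K1*m^2/q
S^2 = 8*0.3*5*0.4/0.009 + 4*0.2*0.4^2/0.009
S = sqrt(547.5556)

23.3999 m


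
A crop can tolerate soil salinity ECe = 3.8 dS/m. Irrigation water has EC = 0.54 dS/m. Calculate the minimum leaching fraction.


LR = ECiw / (5*ECe - ECiw)
LR = 0.54 / (5*3.8 - 0.54)
LR = 0.54 / 18.4600

0.0293


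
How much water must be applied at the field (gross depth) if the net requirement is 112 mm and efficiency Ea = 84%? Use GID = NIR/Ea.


Ea = 84% = 0.84
GID = NIR / Ea = 112 / 0.84 = 133.3333 mm

133.3333 mm


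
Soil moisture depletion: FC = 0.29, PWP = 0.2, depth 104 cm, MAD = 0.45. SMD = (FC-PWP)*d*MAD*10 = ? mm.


SMD = (FC - PWP) * d * MAD * 10
SMD = (0.29 - 0.2) * 104 * 0.45 * 10
SMD = 0.0900 * 104 * 0.45 * 10

42.1200 mm


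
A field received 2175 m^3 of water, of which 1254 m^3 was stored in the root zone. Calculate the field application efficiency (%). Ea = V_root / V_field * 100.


Ea = V_root / V_field * 100 = 1254 / 2175 * 100 = 57.6552%

57.6552 %


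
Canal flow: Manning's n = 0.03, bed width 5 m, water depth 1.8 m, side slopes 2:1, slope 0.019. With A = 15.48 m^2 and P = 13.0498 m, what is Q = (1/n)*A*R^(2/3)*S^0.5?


R = A/P = 15.48/13.0498 = 1.186225
Q = (1/0.03) * 15.48 * 1.186225^(2/3) * 0.019^0.5

79.7024 m^3/s


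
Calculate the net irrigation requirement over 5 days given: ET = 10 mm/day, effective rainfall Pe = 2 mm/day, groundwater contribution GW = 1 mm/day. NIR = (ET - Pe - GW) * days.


Daily deficit = ET - Pe - GW = 10 - 2 - 1 = 7 mm/day
NIR = 7 * 5 = 35 mm

35.0000 mm


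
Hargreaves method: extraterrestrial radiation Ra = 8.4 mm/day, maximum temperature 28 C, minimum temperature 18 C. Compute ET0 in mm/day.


Tmean = (Tmax + Tmin)/2 = (28 + 18)/2 = 23.0
ET0 = 0.0023 * 8.4 * (23.0 + 17.8) * sqrt(28 - 18)
ET0 = 0.0023 * 8.4 * 40.8 * 3.162278

2.4927 mm/day


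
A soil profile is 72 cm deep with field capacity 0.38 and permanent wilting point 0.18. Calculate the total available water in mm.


AWC = (FC - PWP) * d * 10
AWC = (0.38 - 0.18) * 72 * 10
AWC = 0.2000 * 72 * 10

144.0000 mm


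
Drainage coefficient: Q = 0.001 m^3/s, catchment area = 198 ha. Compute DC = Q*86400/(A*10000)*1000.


DC = Q * 86400 / (A * 10000) * 1000
DC = 0.001 * 86400 / (198 * 10000) * 1000
DC = 86400.0000 / 1980000

0.0436 mm/day


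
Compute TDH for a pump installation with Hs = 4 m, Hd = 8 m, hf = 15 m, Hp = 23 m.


TDH = Hs + Hd + hf + Hp = 4 + 8 + 15 + 23 = 50

50 m


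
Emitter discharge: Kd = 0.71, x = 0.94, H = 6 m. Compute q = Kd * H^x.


q = Kd * H^x = 0.71 * 6^0.94 = 0.71 * 5.388429

3.8258 L/h


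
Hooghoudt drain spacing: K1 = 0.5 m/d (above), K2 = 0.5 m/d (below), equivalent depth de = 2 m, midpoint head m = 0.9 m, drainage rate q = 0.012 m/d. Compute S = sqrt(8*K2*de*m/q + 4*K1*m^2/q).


S^2 = 8*K2*de*m/q + 4*K1*m^2/q
S^2 = 8*0.5*2*0.9/0.012 + 4*0.5*0.9^2/0.012
S = sqrt(735.0000)

27.1109 m


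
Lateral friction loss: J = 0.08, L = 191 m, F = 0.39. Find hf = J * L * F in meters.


hf = J * L * F = 0.08 * 191 * 0.39 = 5.9592 m

5.9592 m


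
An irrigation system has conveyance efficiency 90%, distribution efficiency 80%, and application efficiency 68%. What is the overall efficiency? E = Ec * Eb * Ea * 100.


Ec = 0.9, Eb = 0.8, Ea = 0.68
E = 0.9 * 0.8 * 0.68 * 100 = 48.9600%

48.9600 %


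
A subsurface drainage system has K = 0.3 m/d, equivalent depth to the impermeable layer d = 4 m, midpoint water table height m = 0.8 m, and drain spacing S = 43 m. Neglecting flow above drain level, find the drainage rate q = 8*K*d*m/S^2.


q = 8*K*d*m/S^2
q = 8*0.3*4*0.8/43^2
q = 7.6800 / 1849

0.0042 m/d


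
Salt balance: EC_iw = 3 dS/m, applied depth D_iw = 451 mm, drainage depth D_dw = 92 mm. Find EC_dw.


EC_dw = EC_iw * D_iw / D_dw
EC_dw = 3 * 451 / 92
EC_dw = 1353 / 92

14.7065 dS/m


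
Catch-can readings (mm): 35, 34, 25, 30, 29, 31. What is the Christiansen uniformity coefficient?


mean = 30.666667 mm
MAD = 2.666667 mm
CU = (1 - 2.666667/30.666667)*100

91.3043 %


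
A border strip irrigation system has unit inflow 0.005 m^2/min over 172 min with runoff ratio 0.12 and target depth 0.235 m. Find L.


L = q*t/((1+r)*Z)
L = 0.005*172/((1+0.12)*0.235)
L = 0.86/0.2632

3.2675 m


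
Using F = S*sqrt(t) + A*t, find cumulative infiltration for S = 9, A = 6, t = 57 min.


F = S*sqrt(t) + A*t
F = 9*sqrt(57) + 6*57
F = 9*7.549834 + 342

409.9485 mm


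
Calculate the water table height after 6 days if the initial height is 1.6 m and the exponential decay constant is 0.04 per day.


m = m0 * exp(-k*t)
m = 1.6 * exp(-0.04 * 6)
m = 1.6 * exp(-0.2400)

1.2586 m


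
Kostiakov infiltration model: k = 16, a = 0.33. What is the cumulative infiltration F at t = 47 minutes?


F = k * t^a = 16 * 47^0.33
F = 16 * 3.562807

57.0049 mm


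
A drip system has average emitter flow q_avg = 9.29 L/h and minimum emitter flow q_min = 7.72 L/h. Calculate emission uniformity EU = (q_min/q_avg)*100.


EU = (q_min/q_avg)*100 = (7.72/9.29)*100 = 83.1001%

83.1001 %


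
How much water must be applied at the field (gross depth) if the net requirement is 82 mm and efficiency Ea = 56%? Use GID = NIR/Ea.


Ea = 56% = 0.56
GID = NIR / Ea = 82 / 0.56 = 146.4286 mm

146.4286 mm


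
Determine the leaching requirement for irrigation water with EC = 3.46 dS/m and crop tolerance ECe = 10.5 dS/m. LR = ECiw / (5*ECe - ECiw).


LR = ECiw / (5*ECe - ECiw)
LR = 3.46 / (5*10.5 - 3.46)
LR = 3.46 / 49.0400

0.0706


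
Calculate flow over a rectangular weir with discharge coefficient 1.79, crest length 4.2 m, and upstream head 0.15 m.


Q = C * L * H^(3/2) = 1.79 * 4.2 * 0.15^1.5 = 1.79 * 4.2 * 0.058095

0.4368 m^3/s


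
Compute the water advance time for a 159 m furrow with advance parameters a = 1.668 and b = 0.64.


t = (L/a)^(1/b)
t = (159/1.668)^(1/0.64)
t = 95.323741^(1/0.64)

1237.3760 min


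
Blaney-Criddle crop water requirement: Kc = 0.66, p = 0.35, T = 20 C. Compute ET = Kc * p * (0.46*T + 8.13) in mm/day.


ET = Kc * p * (0.46*T + 8.13)
ET = 0.66 * 0.35 * (0.46*20 + 8.13)
ET = 0.66 * 0.35 * 17.3300

4.0032 mm/day


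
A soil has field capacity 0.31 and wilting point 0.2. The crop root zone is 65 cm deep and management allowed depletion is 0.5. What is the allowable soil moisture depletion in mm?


SMD = (FC - PWP) * d * MAD * 10
SMD = (0.31 - 0.2) * 65 * 0.5 * 10
SMD = 0.1100 * 65 * 0.5 * 10

35.7500 mm


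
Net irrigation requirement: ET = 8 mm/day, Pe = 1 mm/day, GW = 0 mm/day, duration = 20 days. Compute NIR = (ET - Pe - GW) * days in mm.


Daily deficit = ET - Pe - GW = 8 - 1 - 0 = 7 mm/day
NIR = 7 * 20 = 140 mm

140.0000 mm


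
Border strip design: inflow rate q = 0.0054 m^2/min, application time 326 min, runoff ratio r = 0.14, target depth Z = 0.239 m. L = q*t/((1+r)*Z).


L = q*t/((1+r)*Z)
L = 0.0054*326/((1+0.14)*0.239)
L = 1.7604/0.27246

6.4611 m


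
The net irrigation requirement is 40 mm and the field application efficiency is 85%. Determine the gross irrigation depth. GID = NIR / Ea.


Ea = 85% = 0.85
GID = NIR / Ea = 40 / 0.85 = 47.0588 mm

47.0588 mm


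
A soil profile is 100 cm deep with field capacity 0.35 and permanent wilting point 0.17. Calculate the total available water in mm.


AWC = (FC - PWP) * d * 10
AWC = (0.35 - 0.17) * 100 * 10
AWC = 0.1800 * 100 * 10

180.0000 mm


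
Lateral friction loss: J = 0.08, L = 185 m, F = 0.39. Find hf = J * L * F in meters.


hf = J * L * F = 0.08 * 185 * 0.39 = 5.7720 m

5.7720 m


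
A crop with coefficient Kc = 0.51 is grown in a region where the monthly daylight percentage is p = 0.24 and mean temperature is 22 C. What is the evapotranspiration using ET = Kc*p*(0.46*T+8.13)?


ET = Kc * p * (0.46*T + 8.13)
ET = 0.51 * 0.24 * (0.46*22 + 8.13)
ET = 0.51 * 0.24 * 18.2500

2.2338 mm/day


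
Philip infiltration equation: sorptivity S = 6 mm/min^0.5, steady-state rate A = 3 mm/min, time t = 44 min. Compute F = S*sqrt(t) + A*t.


F = S*sqrt(t) + A*t
F = 6*sqrt(44) + 3*44
F = 6*6.633250 + 132

171.7995 mm


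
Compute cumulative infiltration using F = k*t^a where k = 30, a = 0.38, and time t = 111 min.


F = k * t^a = 30 * 111^0.38
F = 30 * 5.987186

179.6156 mm


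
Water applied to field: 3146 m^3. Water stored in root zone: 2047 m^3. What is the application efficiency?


Ea = V_root / V_field * 100 = 2047 / 3146 * 100 = 65.0668%

65.0668 %


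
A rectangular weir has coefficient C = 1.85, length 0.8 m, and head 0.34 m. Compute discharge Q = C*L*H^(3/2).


Q = C * L * H^(3/2) = 1.85 * 0.8 * 0.34^1.5 = 1.85 * 0.8 * 0.198252

0.2934 m^3/s


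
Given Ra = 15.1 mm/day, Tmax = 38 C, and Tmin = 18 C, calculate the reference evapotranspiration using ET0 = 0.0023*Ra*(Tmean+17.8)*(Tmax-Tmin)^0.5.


Tmean = (Tmax + Tmin)/2 = (38 + 18)/2 = 28.0
ET0 = 0.0023 * 15.1 * (28.0 + 17.8) * sqrt(38 - 18)
ET0 = 0.0023 * 15.1 * 45.8 * 4.472136

7.1135 mm/day


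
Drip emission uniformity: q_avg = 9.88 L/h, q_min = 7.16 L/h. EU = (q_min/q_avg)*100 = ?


EU = (q_min/q_avg)*100 = (7.16/9.88)*100 = 72.4696%

72.4696 %


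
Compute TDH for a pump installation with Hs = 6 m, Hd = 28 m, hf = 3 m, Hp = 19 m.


TDH = Hs + Hd + hf + Hp = 6 + 28 + 3 + 19 = 56

56 m


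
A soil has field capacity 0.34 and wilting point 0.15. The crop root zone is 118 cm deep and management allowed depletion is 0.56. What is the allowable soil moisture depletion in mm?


SMD = (FC - PWP) * d * MAD * 10
SMD = (0.34 - 0.15) * 118 * 0.56 * 10
SMD = 0.1900 * 118 * 0.56 * 10

125.5520 mm


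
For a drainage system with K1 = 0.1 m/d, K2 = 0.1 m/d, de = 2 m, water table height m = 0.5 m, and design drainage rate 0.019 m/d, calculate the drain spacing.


S^2 = 8*K2*de*m/q + 4*K1*m^2/q
S^2 = 8*0.1*2*0.5/0.019 + 4*0.1*0.5^2/0.019
S = sqrt(47.3684)

6.8825 m


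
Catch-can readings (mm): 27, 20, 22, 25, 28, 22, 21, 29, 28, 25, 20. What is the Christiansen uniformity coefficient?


mean = 24.272727 mm
MAD = 2.975207 mm
CU = (1 - 2.975207/24.272727)*100

87.7426 %


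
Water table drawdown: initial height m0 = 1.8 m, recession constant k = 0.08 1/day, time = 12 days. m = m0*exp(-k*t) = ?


m = m0 * exp(-k*t)
m = 1.8 * exp(-0.08 * 12)
m = 1.8 * exp(-0.9600)

0.6892 m


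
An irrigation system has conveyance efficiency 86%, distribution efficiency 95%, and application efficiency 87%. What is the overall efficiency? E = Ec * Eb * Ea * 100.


Ec = 0.86, Eb = 0.95, Ea = 0.87
E = 0.86 * 0.95 * 0.87 * 100 = 71.0790%

71.0790 %


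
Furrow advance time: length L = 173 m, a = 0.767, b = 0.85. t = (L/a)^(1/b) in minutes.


t = (L/a)^(1/b)
t = (173/0.767)^(1/0.85)
t = 225.554107^(1/0.85)

586.8543 min


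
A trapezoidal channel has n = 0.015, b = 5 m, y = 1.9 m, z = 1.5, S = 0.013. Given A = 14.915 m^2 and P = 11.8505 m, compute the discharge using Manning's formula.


R = A/P = 14.915/11.8505 = 1.258597
Q = (1/0.015) * 14.915 * 1.258597^(2/3) * 0.013^0.5

132.1584 m^3/s


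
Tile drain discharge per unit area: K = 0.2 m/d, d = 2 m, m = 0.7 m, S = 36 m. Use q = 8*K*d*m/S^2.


q = 8*K*d*m/S^2
q = 8*0.2*2*0.7/36^2
q = 2.2400 / 1296

0.0017 m/d


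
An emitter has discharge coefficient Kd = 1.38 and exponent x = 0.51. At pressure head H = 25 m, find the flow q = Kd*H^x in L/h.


q = Kd * H^x = 1.38 * 25^0.51 = 1.38 * 5.163562

7.1257 L/h


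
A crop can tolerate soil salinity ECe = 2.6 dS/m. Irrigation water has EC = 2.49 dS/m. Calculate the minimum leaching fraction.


LR = ECiw / (5*ECe - ECiw)
LR = 2.49 / (5*2.6 - 2.49)
LR = 2.49 / 10.5100

0.2369


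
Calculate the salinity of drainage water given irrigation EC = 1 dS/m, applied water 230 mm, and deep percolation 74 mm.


EC_dw = EC_iw * D_iw / D_dw
EC_dw = 1 * 230 / 74
EC_dw = 230 / 74

3.1081 dS/m


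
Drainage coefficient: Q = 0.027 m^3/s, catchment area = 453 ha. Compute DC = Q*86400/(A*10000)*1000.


DC = Q * 86400 / (A * 10000) * 1000
DC = 0.027 * 86400 / (453 * 10000) * 1000
DC = 2332800.0000 / 4530000

0.5150 mm/day


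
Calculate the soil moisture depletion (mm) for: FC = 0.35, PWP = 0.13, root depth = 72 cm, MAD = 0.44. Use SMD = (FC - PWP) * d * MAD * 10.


SMD = (FC - PWP) * d * MAD * 10
SMD = (0.35 - 0.13) * 72 * 0.44 * 10
SMD = 0.2200 * 72 * 0.44 * 10

69.6960 mm


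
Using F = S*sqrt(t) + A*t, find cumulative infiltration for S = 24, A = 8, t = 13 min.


F = S*sqrt(t) + A*t
F = 24*sqrt(13) + 8*13
F = 24*3.605551 + 104

190.5332 mm


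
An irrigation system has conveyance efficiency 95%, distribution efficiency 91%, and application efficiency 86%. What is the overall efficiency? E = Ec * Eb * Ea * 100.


Ec = 0.95, Eb = 0.91, Ea = 0.86
E = 0.95 * 0.91 * 0.86 * 100 = 74.3470%

74.3470 %


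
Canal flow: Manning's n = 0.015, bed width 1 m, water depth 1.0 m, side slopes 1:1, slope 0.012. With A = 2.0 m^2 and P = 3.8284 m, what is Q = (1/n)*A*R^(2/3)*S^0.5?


R = A/P = 2.0/3.8284 = 0.522411
Q = (1/0.015) * 2.0 * 0.522411^(2/3) * 0.012^0.5

9.4741 m^3/s


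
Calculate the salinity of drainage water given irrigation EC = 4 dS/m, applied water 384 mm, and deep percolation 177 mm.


EC_dw = EC_iw * D_iw / D_dw
EC_dw = 4 * 384 / 177
EC_dw = 1536 / 177

8.6780 dS/m


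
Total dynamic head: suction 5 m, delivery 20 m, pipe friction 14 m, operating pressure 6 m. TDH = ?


TDH = Hs + Hd + hf + Hp = 5 + 20 + 14 + 6 = 45

45 m


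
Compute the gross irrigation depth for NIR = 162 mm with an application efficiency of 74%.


Ea = 74% = 0.74
GID = NIR / Ea = 162 / 0.74 = 218.9189 mm

218.9189 mm


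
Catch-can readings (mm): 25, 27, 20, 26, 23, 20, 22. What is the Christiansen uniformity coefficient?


mean = 23.285714 mm
MAD = 2.326531 mm
CU = (1 - 2.326531/23.285714)*100

90.0088 %


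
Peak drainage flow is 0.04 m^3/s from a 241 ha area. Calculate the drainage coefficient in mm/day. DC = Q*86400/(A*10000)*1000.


DC = Q * 86400 / (A * 10000) * 1000
DC = 0.04 * 86400 / (241 * 10000) * 1000
DC = 3456000.0000 / 2410000

1.4340 mm/day


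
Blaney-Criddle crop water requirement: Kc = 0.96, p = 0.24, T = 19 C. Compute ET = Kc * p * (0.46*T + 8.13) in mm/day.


ET = Kc * p * (0.46*T + 8.13)
ET = 0.96 * 0.24 * (0.46*19 + 8.13)
ET = 0.96 * 0.24 * 16.8700

3.8868 mm/day


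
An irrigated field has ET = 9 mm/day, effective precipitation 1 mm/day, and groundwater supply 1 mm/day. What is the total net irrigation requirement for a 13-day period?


Daily deficit = ET - Pe - GW = 9 - 1 - 1 = 7 mm/day
NIR = 7 * 13 = 91 mm

91.0000 mm


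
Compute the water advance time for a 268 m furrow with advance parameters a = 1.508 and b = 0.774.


t = (L/a)^(1/b)
t = (268/1.508)^(1/0.774)
t = 177.718833^(1/0.774)

806.5520 min


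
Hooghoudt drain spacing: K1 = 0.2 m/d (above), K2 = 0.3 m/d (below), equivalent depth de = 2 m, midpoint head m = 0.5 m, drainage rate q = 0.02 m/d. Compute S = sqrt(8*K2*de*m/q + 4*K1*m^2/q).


S^2 = 8*K2*de*m/q + 4*K1*m^2/q
S^2 = 8*0.3*2*0.5/0.02 + 4*0.2*0.5^2/0.02
S = sqrt(130.0000)

11.4018 m


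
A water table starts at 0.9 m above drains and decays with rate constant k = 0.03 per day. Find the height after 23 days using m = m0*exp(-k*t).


m = m0 * exp(-k*t)
m = 0.9 * exp(-0.03 * 23)
m = 0.9 * exp(-0.6900)

0.4514 m


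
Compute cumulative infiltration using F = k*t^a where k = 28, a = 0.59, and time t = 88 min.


F = k * t^a = 28 * 88^0.59
F = 28 * 14.036046

393.0093 mm


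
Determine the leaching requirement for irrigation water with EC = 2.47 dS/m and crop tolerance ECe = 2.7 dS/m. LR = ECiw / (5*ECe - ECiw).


LR = ECiw / (5*ECe - ECiw)
LR = 2.47 / (5*2.7 - 2.47)
LR = 2.47 / 11.0300

0.2239


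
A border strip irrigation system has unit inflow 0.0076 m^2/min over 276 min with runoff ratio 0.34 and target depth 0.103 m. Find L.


L = q*t/((1+r)*Z)
L = 0.0076*276/((1+0.34)*0.103)
L = 2.0976/0.13802

15.1978 m


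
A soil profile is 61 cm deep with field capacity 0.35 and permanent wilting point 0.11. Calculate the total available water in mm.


AWC = (FC - PWP) * d * 10
AWC = (0.35 - 0.11) * 61 * 10
AWC = 0.2400 * 61 * 10

146.4000 mm


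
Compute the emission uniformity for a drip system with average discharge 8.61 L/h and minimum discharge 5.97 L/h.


EU = (q_min/q_avg)*100 = (5.97/8.61)*100 = 69.3380%

69.3380 %


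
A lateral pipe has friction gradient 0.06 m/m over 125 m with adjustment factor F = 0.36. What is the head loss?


hf = J * L * F = 0.06 * 125 * 0.36 = 2.7000 m

2.7000 m


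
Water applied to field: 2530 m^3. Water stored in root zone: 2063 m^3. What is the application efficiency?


Ea = V_root / V_field * 100 = 2063 / 2530 * 100 = 81.5415%

81.5415 %


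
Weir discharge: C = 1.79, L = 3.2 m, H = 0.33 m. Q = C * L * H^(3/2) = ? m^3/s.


Q = C * L * H^(3/2) = 1.79 * 3.2 * 0.33^1.5 = 1.79 * 3.2 * 0.189571

1.0859 m^3/s


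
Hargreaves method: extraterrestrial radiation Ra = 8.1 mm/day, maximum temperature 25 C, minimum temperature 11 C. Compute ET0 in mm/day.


Tmean = (Tmax + Tmin)/2 = (25 + 11)/2 = 18.0
ET0 = 0.0023 * 8.1 * (18.0 + 17.8) * sqrt(25 - 11)
ET0 = 0.0023 * 8.1 * 35.8 * 3.741657

2.4955 mm/day


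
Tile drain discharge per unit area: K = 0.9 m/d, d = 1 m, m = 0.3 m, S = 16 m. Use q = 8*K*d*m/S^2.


q = 8*K*d*m/S^2
q = 8*0.9*1*0.3/16^2
q = 2.1600 / 256

0.0084 m/d


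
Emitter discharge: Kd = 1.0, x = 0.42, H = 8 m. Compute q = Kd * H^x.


q = Kd * H^x = 1.0 * 8^0.42 = 1.0 * 2.394957

2.3950 L/h


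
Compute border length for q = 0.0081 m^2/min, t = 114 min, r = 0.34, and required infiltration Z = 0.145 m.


L = q*t/((1+r)*Z)
L = 0.0081*114/((1+0.34)*0.145)
L = 0.9234/0.1943

4.7524 m


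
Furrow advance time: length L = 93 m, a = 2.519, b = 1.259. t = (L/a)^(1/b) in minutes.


t = (L/a)^(1/b)
t = (93/2.519)^(1/1.259)
t = 36.919412^(1/1.259)

17.5728 min


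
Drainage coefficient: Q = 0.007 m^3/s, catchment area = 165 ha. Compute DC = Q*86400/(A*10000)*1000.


DC = Q * 86400 / (A * 10000) * 1000
DC = 0.007 * 86400 / (165 * 10000) * 1000
DC = 604800.0000 / 1650000

0.3665 mm/day


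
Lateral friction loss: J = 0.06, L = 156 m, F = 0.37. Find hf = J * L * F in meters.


hf = J * L * F = 0.06 * 156 * 0.37 = 3.4632 m

3.4632 m


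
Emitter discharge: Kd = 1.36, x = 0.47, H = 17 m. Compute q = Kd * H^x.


q = Kd * H^x = 1.36 * 17^0.47 = 1.36 * 3.787137

5.1505 L/h


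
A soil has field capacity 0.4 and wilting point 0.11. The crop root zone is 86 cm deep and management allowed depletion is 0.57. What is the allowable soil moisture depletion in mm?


SMD = (FC - PWP) * d * MAD * 10
SMD = (0.4 - 0.11) * 86 * 0.57 * 10
SMD = 0.2900 * 86 * 0.57 * 10

142.1580 mm


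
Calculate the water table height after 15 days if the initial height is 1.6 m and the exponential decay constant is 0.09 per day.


m = m0 * exp(-k*t)
m = 1.6 * exp(-0.09 * 15)
m = 1.6 * exp(-1.3500)

0.4148 m


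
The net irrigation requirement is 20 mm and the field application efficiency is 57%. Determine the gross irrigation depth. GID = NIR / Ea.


Ea = 57% = 0.57
GID = NIR / Ea = 20 / 0.57 = 35.0877 mm

35.0877 mm


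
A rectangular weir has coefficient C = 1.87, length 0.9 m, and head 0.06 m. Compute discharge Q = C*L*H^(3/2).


Q = C * L * H^(3/2) = 1.87 * 0.9 * 0.06^1.5 = 1.87 * 0.9 * 0.014697

0.0247 m^3/s


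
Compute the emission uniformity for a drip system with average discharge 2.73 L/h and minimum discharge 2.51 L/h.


EU = (q_min/q_avg)*100 = (2.51/2.73)*100 = 91.9414%

91.9414 %


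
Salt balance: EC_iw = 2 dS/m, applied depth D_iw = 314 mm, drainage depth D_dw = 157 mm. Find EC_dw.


EC_dw = EC_iw * D_iw / D_dw
EC_dw = 2 * 314 / 157
EC_dw = 628 / 157

4.0000 dS/m


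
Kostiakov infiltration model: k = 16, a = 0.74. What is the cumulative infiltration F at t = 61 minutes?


F = k * t^a = 16 * 61^0.74
F = 16 * 20.948073

335.1692 mm


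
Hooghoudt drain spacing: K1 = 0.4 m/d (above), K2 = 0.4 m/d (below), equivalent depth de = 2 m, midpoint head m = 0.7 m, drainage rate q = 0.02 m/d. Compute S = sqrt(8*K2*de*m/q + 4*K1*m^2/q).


S^2 = 8*K2*de*m/q + 4*K1*m^2/q
S^2 = 8*0.4*2*0.7/0.02 + 4*0.4*0.7^2/0.02
S = sqrt(263.2000)

16.2234 m


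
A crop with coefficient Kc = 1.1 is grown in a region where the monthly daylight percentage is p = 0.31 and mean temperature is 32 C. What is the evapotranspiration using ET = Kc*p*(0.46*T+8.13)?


ET = Kc * p * (0.46*T + 8.13)
ET = 1.1 * 0.31 * (0.46*32 + 8.13)
ET = 1.1 * 0.31 * 22.8500

7.7919 mm/day


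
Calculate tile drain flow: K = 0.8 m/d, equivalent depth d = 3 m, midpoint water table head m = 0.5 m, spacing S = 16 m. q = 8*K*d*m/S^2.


q = 8*K*d*m/S^2
q = 8*0.8*3*0.5/16^2
q = 9.6000 / 256

0.0375 m/d


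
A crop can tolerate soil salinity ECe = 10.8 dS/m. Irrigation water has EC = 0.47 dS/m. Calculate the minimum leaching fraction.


LR = ECiw / (5*ECe - ECiw)
LR = 0.47 / (5*10.8 - 0.47)
LR = 0.47 / 53.5300

0.0088


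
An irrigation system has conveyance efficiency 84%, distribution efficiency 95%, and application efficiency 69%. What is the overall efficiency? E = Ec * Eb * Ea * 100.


Ec = 0.84, Eb = 0.95, Ea = 0.69
E = 0.84 * 0.95 * 0.69 * 100 = 55.0620%

55.0620 %


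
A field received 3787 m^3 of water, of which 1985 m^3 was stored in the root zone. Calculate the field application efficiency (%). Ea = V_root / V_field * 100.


Ea = V_root / V_field * 100 = 1985 / 3787 * 100 = 52.4162%

52.4162 %


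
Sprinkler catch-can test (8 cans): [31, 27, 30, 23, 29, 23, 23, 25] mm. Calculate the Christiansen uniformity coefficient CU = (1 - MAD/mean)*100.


mean = 26.375000 mm
MAD = 2.875000 mm
CU = (1 - 2.875000/26.375000)*100

89.0995 %


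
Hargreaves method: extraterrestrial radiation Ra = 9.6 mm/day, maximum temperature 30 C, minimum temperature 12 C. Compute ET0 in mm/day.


Tmean = (Tmax + Tmin)/2 = (30 + 12)/2 = 21.0
ET0 = 0.0023 * 9.6 * (21.0 + 17.8) * sqrt(30 - 12)
ET0 = 0.0023 * 9.6 * 38.8 * 4.242641

3.6347 mm/day


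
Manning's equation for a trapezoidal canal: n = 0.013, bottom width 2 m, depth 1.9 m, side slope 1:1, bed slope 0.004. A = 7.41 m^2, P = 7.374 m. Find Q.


R = A/P = 7.41/7.374 = 1.004882
Q = (1/0.013) * 7.41 * 1.004882^(2/3) * 0.004^0.5

36.1672 m^3/s


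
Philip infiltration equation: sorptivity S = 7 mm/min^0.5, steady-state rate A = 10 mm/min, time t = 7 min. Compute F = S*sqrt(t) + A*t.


F = S*sqrt(t) + A*t
F = 7*sqrt(7) + 10*7
F = 7*2.645751 + 70

88.5203 mm


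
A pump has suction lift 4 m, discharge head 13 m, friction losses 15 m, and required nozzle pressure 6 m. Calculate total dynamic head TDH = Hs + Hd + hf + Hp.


TDH = Hs + Hd + hf + Hp = 4 + 13 + 15 + 6 = 38

38 m


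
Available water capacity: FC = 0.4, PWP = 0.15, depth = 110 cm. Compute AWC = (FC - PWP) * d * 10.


AWC = (FC - PWP) * d * 10
AWC = (0.4 - 0.15) * 110 * 10
AWC = 0.2500 * 110 * 10

275.0000 mm


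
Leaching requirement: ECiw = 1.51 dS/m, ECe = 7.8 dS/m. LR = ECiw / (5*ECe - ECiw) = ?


LR = ECiw / (5*ECe - ECiw)
LR = 1.51 / (5*7.8 - 1.51)
LR = 1.51 / 37.4900

0.0403


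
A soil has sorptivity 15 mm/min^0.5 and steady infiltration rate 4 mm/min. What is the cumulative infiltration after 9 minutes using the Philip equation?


F = S*sqrt(t) + A*t
F = 15*sqrt(9) + 4*9
F = 15*3.000000 + 36

81.0000 mm


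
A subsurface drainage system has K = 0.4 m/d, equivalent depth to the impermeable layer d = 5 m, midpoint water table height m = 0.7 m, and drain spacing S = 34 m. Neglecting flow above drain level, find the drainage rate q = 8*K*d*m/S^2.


q = 8*K*d*m/S^2
q = 8*0.4*5*0.7/34^2
q = 11.2000 / 1156

0.0097 m/d


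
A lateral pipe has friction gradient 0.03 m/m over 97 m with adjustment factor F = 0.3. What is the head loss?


hf = J * L * F = 0.03 * 97 * 0.3 = 0.8730 m

0.8730 m


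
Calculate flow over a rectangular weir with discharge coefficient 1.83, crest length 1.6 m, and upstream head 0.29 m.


Q = C * L * H^(3/2) = 1.83 * 1.6 * 0.29^1.5 = 1.83 * 1.6 * 0.156170

0.4573 m^3/s


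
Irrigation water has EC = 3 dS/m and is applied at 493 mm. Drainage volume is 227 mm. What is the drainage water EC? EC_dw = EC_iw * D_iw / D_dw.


EC_dw = EC_iw * D_iw / D_dw
EC_dw = 3 * 493 / 227
EC_dw = 1479 / 227

6.5154 dS/m


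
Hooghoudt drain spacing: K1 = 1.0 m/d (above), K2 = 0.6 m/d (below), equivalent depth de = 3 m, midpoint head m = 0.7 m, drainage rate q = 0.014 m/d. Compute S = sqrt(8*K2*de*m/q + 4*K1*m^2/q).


S^2 = 8*K2*de*m/q + 4*K1*m^2/q
S^2 = 8*0.6*3*0.7/0.014 + 4*1.0*0.7^2/0.014
S = sqrt(860.0000)

29.3258 m


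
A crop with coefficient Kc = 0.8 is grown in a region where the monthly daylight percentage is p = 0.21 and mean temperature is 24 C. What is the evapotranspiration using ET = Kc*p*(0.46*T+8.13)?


ET = Kc * p * (0.46*T + 8.13)
ET = 0.8 * 0.21 * (0.46*24 + 8.13)
ET = 0.8 * 0.21 * 19.1700

3.2206 mm/day


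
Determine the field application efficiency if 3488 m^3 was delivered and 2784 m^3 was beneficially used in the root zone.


Ea = V_root / V_field * 100 = 2784 / 3488 * 100 = 79.8165%

79.8165 %


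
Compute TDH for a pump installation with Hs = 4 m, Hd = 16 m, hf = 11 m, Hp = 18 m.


TDH = Hs + Hd + hf + Hp = 4 + 16 + 11 + 18 = 49

49 m


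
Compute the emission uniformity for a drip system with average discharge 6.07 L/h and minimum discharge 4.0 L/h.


EU = (q_min/q_avg)*100 = (4.0/6.07)*100 = 65.8979%

65.8979 %


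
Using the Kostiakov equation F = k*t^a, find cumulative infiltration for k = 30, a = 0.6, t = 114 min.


F = k * t^a = 30 * 114^0.6
F = 30 * 17.145214

514.3564 mm


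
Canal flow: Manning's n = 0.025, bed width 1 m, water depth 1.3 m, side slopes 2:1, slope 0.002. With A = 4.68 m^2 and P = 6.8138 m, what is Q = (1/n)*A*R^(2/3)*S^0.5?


R = A/P = 4.68/6.8138 = 0.686841
Q = (1/0.025) * 4.68 * 0.686841^(2/3) * 0.002^0.5

6.5172 m^3/s


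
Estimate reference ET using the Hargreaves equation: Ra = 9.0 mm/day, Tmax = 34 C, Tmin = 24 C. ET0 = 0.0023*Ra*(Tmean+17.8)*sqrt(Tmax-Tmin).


Tmean = (Tmax + Tmin)/2 = (34 + 24)/2 = 29.0
ET0 = 0.0023 * 9.0 * (29.0 + 17.8) * sqrt(34 - 24)
ET0 = 0.0023 * 9.0 * 46.8 * 3.162278

3.0635 mm/day


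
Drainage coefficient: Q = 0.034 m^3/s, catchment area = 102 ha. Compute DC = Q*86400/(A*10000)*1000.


DC = Q * 86400 / (A * 10000) * 1000
DC = 0.034 * 86400 / (102 * 10000) * 1000
DC = 2937600.0000 / 1020000

2.8800 mm/day


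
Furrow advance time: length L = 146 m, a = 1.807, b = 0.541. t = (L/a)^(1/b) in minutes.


t = (L/a)^(1/b)
t = (146/1.807)^(1/0.541)
t = 80.796901^(1/0.541)

3354.9293 min


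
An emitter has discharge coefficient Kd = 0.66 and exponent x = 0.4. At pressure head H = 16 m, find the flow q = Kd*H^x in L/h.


q = Kd * H^x = 0.66 * 16^0.4 = 0.66 * 3.031433

2.0007 L/h


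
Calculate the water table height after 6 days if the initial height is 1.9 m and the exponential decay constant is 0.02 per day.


m = m0 * exp(-k*t)
m = 1.9 * exp(-0.02 * 6)
m = 1.9 * exp(-0.1200)

1.6851 m


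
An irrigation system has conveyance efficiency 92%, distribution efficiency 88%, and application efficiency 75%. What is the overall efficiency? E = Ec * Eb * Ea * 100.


Ec = 0.92, Eb = 0.88, Ea = 0.75
E = 0.92 * 0.88 * 0.75 * 100 = 60.7200%

60.7200 %


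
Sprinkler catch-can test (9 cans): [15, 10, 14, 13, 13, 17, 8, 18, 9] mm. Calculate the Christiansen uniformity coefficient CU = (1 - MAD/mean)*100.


mean = 13.000000 mm
MAD = 2.666667 mm
CU = (1 - 2.666667/13.000000)*100

79.4872 %


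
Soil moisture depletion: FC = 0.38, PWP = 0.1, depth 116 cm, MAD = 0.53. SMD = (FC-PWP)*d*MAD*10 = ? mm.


SMD = (FC - PWP) * d * MAD * 10
SMD = (0.38 - 0.1) * 116 * 0.53 * 10
SMD = 0.2800 * 116 * 0.53 * 10

172.1440 mm


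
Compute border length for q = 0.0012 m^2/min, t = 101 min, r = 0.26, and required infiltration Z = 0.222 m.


L = q*t/((1+r)*Z)
L = 0.0012*101/((1+0.26)*0.222)
L = 0.1212/0.27972

0.4333 m


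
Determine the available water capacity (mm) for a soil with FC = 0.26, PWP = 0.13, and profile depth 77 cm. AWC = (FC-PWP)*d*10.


AWC = (FC - PWP) * d * 10
AWC = (0.26 - 0.13) * 77 * 10
AWC = 0.1300 * 77 * 10

100.1000 mm


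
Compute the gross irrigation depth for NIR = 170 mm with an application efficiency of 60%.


Ea = 60% = 0.6
GID = NIR / Ea = 170 / 0.6 = 283.3333 mm

283.3333 mm


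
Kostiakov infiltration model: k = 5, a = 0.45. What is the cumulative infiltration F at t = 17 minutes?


F = k * t^a = 5 * 17^0.45
F = 5 * 3.578508

17.8925 mm


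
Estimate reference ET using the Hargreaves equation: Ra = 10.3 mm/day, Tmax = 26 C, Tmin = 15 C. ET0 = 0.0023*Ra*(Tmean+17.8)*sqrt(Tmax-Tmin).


Tmean = (Tmax + Tmin)/2 = (26 + 15)/2 = 20.5
ET0 = 0.0023 * 10.3 * (20.5 + 17.8) * sqrt(26 - 15)
ET0 = 0.0023 * 10.3 * 38.3 * 3.316625

3.0093 mm/day


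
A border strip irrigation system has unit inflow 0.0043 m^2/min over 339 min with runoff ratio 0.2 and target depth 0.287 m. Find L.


L = q*t/((1+r)*Z)
L = 0.0043*339/((1+0.2)*0.287)
L = 1.4577/0.3444

4.2326 m


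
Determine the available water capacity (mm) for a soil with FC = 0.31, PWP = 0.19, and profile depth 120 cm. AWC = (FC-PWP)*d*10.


AWC = (FC - PWP) * d * 10
AWC = (0.31 - 0.19) * 120 * 10
AWC = 0.1200 * 120 * 10

144.0000 mm


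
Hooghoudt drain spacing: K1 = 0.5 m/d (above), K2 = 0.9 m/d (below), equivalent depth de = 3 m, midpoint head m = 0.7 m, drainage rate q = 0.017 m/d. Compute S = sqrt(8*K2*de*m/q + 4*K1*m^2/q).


S^2 = 8*K2*de*m/q + 4*K1*m^2/q
S^2 = 8*0.9*3*0.7/0.017 + 4*0.5*0.7^2/0.017
S = sqrt(947.0588)

30.7743 m


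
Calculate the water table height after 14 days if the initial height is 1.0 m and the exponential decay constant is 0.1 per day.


m = m0 * exp(-k*t)
m = 1.0 * exp(-0.1 * 14)
m = 1.0 * exp(-1.4000)

0.2466 m


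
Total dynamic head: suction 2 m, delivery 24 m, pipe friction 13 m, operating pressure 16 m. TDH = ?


TDH = Hs + Hd + hf + Hp = 2 + 24 + 13 + 16 = 55

55 m


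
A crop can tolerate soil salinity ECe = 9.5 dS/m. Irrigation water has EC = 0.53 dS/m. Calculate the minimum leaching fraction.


LR = ECiw / (5*ECe - ECiw)
LR = 0.53 / (5*9.5 - 0.53)
LR = 0.53 / 46.9700

0.0113


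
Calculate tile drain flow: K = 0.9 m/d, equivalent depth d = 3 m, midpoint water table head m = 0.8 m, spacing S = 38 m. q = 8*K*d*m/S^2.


q = 8*K*d*m/S^2
q = 8*0.9*3*0.8/38^2
q = 17.2800 / 1444

0.0120 m/d


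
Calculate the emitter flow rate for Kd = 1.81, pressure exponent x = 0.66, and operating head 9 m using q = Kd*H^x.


q = Kd * H^x = 1.81 * 9^0.66 = 1.81 * 4.263832

7.7175 L/h


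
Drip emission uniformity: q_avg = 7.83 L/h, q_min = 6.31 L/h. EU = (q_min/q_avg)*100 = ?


EU = (q_min/q_avg)*100 = (6.31/7.83)*100 = 80.5875%

80.5875 %


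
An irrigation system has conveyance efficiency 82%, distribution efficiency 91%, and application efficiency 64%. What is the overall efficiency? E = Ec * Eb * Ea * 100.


Ec = 0.82, Eb = 0.91, Ea = 0.64
E = 0.82 * 0.91 * 0.64 * 100 = 47.7568%

47.7568 %


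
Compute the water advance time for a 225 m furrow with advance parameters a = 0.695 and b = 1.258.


t = (L/a)^(1/b)
t = (225/0.695)^(1/1.258)
t = 323.741007^(1/1.258)

98.9436 min


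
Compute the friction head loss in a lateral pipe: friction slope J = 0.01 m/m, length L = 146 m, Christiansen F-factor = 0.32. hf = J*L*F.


hf = J * L * F = 0.01 * 146 * 0.32 = 0.4672 m

0.4672 m


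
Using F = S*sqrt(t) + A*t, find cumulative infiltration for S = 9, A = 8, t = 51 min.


F = S*sqrt(t) + A*t
F = 9*sqrt(51) + 8*51
F = 9*7.141428 + 408

472.2729 mm


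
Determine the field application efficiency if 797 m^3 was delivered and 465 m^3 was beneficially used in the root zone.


Ea = V_root / V_field * 100 = 465 / 797 * 100 = 58.3438%

58.3438 %


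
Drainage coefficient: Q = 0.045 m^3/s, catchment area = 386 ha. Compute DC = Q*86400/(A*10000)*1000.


DC = Q * 86400 / (A * 10000) * 1000
DC = 0.045 * 86400 / (386 * 10000) * 1000
DC = 3888000.0000 / 3860000

1.0073 mm/day


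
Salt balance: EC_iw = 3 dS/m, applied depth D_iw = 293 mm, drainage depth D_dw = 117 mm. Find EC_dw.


EC_dw = EC_iw * D_iw / D_dw
EC_dw = 3 * 293 / 117
EC_dw = 879 / 117

7.5128 dS/m


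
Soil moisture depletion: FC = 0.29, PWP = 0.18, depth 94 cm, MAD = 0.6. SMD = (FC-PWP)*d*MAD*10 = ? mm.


SMD = (FC - PWP) * d * MAD * 10
SMD = (0.29 - 0.18) * 94 * 0.6 * 10
SMD = 0.1100 * 94 * 0.6 * 10

62.0400 mm


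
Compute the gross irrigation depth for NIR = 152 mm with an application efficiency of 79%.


Ea = 79% = 0.79
GID = NIR / Ea = 152 / 0.79 = 192.4051 mm

192.4051 mm


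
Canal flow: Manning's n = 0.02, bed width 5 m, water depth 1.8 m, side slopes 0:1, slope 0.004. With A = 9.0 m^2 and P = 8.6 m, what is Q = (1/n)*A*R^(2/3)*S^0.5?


R = A/P = 9.0/8.6 = 1.046512
Q = (1/0.02) * 9.0 * 1.046512^(2/3) * 0.004^0.5

29.3363 m^3/s


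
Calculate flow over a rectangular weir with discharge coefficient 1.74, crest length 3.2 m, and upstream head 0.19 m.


Q = C * L * H^(3/2) = 1.74 * 3.2 * 0.19^1.5 = 1.74 * 3.2 * 0.082819

0.4611 m^3/s


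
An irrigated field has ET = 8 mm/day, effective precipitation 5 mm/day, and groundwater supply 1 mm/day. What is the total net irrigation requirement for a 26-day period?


Daily deficit = ET - Pe - GW = 8 - 5 - 1 = 2 mm/day
NIR = 2 * 26 = 52 mm

52.0000 mm


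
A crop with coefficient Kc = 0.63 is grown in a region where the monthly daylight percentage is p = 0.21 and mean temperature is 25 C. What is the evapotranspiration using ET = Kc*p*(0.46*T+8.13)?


ET = Kc * p * (0.46*T + 8.13)
ET = 0.63 * 0.21 * (0.46*25 + 8.13)
ET = 0.63 * 0.21 * 19.6300

2.5970 mm/day


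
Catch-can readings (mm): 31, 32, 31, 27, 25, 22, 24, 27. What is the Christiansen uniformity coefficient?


mean = 27.375000 mm
MAD = 2.968750 mm
CU = (1 - 2.968750/27.375000)*100

89.1553 %


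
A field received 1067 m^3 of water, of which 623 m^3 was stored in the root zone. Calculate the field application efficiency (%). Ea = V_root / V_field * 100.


Ea = V_root / V_field * 100 = 623 / 1067 * 100 = 58.3880%

58.3880 %


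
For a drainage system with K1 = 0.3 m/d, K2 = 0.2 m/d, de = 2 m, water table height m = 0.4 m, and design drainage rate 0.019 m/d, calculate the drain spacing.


S^2 = 8*K2*de*m/q + 4*K1*m^2/q
S^2 = 8*0.2*2*0.4/0.019 + 4*0.3*0.4^2/0.019
S = sqrt(77.4737)

8.8019 m


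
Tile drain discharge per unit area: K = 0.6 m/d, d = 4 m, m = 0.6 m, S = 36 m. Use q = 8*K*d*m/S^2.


q = 8*K*d*m/S^2
q = 8*0.6*4*0.6/36^2
q = 11.5200 / 1296

0.0089 m/d


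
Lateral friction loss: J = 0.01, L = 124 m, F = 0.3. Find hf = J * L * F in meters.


hf = J * L * F = 0.01 * 124 * 0.3 = 0.3720 m

0.3720 m


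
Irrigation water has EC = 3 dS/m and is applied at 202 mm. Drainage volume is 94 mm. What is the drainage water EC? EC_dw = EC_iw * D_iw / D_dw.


EC_dw = EC_iw * D_iw / D_dw
EC_dw = 3 * 202 / 94
EC_dw = 606 / 94

6.4468 dS/m


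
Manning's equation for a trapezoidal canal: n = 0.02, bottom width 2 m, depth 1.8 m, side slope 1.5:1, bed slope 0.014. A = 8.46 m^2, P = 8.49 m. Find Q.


R = A/P = 8.46/8.49 = 0.996466
Q = (1/0.02) * 8.46 * 0.996466^(2/3) * 0.014^0.5

49.9320 m^3/s


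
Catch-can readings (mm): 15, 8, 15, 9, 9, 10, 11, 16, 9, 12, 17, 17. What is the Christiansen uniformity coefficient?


mean = 12.333333 mm
MAD = 3.055556 mm
CU = (1 - 3.055556/12.333333)*100

75.2252 %


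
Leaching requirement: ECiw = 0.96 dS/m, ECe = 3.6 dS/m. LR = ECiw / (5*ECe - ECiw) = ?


LR = ECiw / (5*ECe - ECiw)
LR = 0.96 / (5*3.6 - 0.96)
LR = 0.96 / 17.0400

0.0563


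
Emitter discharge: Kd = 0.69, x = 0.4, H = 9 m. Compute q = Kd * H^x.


q = Kd * H^x = 0.69 * 9^0.4 = 0.69 * 2.408225

1.6617 L/h


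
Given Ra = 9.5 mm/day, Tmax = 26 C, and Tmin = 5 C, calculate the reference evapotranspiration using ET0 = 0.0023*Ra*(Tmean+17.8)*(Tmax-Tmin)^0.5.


Tmean = (Tmax + Tmin)/2 = (26 + 5)/2 = 15.5
ET0 = 0.0023 * 9.5 * (15.5 + 17.8) * sqrt(26 - 5)
ET0 = 0.0023 * 9.5 * 33.3 * 4.582576

3.3343 mm/day


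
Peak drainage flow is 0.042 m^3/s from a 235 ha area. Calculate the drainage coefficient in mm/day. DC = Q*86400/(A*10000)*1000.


DC = Q * 86400 / (A * 10000) * 1000
DC = 0.042 * 86400 / (235 * 10000) * 1000
DC = 3628800.0000 / 2350000

1.5442 mm/day


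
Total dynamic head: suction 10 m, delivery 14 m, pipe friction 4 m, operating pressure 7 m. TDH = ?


TDH = Hs + Hd + hf + Hp = 10 + 14 + 4 + 7 = 35

35 m


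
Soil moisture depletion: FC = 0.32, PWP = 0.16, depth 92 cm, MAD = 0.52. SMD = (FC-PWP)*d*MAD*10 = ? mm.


SMD = (FC - PWP) * d * MAD * 10
SMD = (0.32 - 0.16) * 92 * 0.52 * 10
SMD = 0.1600 * 92 * 0.52 * 10

76.5440 mm


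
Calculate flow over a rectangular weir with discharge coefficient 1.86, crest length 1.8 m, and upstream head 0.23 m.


Q = C * L * H^(3/2) = 1.86 * 1.8 * 0.23^1.5 = 1.86 * 1.8 * 0.110304

0.3693 m^3/s


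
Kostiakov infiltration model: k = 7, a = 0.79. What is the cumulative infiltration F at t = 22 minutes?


F = k * t^a = 7 * 22^0.79
F = 7 * 11.495131

80.4659 mm


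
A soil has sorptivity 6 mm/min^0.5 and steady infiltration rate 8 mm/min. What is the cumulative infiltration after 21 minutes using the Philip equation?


F = S*sqrt(t) + A*t
F = 6*sqrt(21) + 8*21
F = 6*4.582576 + 168

195.4955 mm


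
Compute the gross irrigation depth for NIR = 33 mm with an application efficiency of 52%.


Ea = 52% = 0.52
GID = NIR / Ea = 33 / 0.52 = 63.4615 mm

63.4615 mm


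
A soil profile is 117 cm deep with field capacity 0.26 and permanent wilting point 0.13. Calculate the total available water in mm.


AWC = (FC - PWP) * d * 10
AWC = (0.26 - 0.13) * 117 * 10
AWC = 0.1300 * 117 * 10

152.1000 mm
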